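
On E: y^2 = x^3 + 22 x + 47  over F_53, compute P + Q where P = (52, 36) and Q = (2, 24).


P != Q, so use the chord formula.
s = (y2 - y1) / (x2 - x1) = (41) / (3) mod 53 = 49
x3 = s^2 - x1 - x2 mod 53 = 49^2 - 52 - 2 = 15
y3 = s (x1 - x3) - y1 mod 53 = 49 * (52 - 15) - 36 = 28

P + Q = (15, 28)


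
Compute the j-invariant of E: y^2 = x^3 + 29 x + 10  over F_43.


Delta = -16(4 a^3 + 27 b^2) mod 43 = 19
-1728 * (4 a)^3 = -1728 * (4*29)^3 mod 43 = 32
j = 32 * 19^(-1) mod 43 = 13

j = 13 (mod 43)


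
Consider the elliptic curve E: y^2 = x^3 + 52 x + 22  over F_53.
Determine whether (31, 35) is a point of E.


Check whether y^2 = x^3 + 52 x + 22 (mod 53) for (x, y) = (31, 35).
LHS: y^2 = 35^2 mod 53 = 6
RHS: x^3 + 52 x + 22 = 31^3 + 52*31 + 22 mod 53 = 49
LHS != RHS

No, not on the curve


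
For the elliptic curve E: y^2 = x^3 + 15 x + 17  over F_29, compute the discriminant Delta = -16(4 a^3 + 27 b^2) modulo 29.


4 a^3 + 27 b^2 = 4*15^3 + 27*17^2 = 13500 + 7803 = 21303
Delta = -16 * (21303) = -340848
Delta mod 29 = 18

Delta = 18 (mod 29)


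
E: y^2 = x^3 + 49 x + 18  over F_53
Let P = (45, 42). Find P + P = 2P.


Doubling: s = (3 x1^2 + a) / (2 y1)
s = (3*45^2 + 49) / (2*42) mod 53 = 30
x3 = s^2 - 2 x1 mod 53 = 30^2 - 2*45 = 15
y3 = s (x1 - x3) - y1 mod 53 = 30 * (45 - 15) - 42 = 10

2P = (15, 10)


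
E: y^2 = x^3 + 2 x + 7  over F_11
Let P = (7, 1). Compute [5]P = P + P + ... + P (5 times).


k = 5 = 101_2 (binary, LSB first: 101)
Double-and-add from P = (7, 1):
  bit 0 = 1: acc = O + (7, 1) = (7, 1)
  bit 1 = 0: acc unchanged = (7, 1)
  bit 2 = 1: acc = (7, 1) + (10, 9) = (6, 9)

5P = (6, 9)


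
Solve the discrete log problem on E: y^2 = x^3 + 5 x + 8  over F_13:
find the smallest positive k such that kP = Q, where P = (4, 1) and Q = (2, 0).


Enumerate multiples of P until we hit Q = (2, 0):
  1P = (4, 1)
  2P = (2, 0)
Match found at i = 2.

k = 2


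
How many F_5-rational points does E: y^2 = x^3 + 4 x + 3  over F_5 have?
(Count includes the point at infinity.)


For each x in F_5, count y with y^2 = x^3 + 4 x + 3 mod 5:
  x = 2: RHS = 4, y in [2, 3]  -> 2 point(s)
Affine points: 2. Add the point at infinity: total = 3.

#E(F_5) = 3


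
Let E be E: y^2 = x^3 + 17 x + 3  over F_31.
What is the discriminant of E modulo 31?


4 a^3 + 27 b^2 = 4*17^3 + 27*3^2 = 19652 + 243 = 19895
Delta = -16 * (19895) = -318320
Delta mod 31 = 19

Delta = 19 (mod 31)


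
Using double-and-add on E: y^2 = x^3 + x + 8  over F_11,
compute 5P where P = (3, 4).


k = 5 = 101_2 (binary, LSB first: 101)
Double-and-add from P = (3, 4):
  bit 0 = 1: acc = O + (3, 4) = (3, 4)
  bit 1 = 0: acc unchanged = (3, 4)
  bit 2 = 1: acc = (3, 4) + (9, 3) = (3, 7)

5P = (3, 7)


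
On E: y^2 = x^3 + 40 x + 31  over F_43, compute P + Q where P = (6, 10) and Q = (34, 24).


P != Q, so use the chord formula.
s = (y2 - y1) / (x2 - x1) = (14) / (28) mod 43 = 22
x3 = s^2 - x1 - x2 mod 43 = 22^2 - 6 - 34 = 14
y3 = s (x1 - x3) - y1 mod 43 = 22 * (6 - 14) - 10 = 29

P + Q = (14, 29)


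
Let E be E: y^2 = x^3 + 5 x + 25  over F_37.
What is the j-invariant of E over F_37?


Delta = -16(4 a^3 + 27 b^2) mod 37 = 18
-1728 * (4 a)^3 = -1728 * (4*5)^3 mod 37 = 14
j = 14 * 18^(-1) mod 37 = 9

j = 9 (mod 37)


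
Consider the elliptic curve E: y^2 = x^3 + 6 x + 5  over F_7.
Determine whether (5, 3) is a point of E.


Check whether y^2 = x^3 + 6 x + 5 (mod 7) for (x, y) = (5, 3).
LHS: y^2 = 3^2 mod 7 = 2
RHS: x^3 + 6 x + 5 = 5^3 + 6*5 + 5 mod 7 = 6
LHS != RHS

No, not on the curve


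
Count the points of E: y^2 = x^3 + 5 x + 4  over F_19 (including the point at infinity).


For each x in F_19, count y with y^2 = x^3 + 5 x + 4 mod 19:
  x = 0: RHS = 4, y in [2, 17]  -> 2 point(s)
  x = 8: RHS = 5, y in [9, 10]  -> 2 point(s)
  x = 10: RHS = 9, y in [3, 16]  -> 2 point(s)
  x = 12: RHS = 6, y in [5, 14]  -> 2 point(s)
  x = 13: RHS = 5, y in [9, 10]  -> 2 point(s)
  x = 14: RHS = 6, y in [5, 14]  -> 2 point(s)
  x = 16: RHS = 0, y in [0]  -> 1 point(s)
  x = 17: RHS = 5, y in [9, 10]  -> 2 point(s)
  x = 18: RHS = 17, y in [6, 13]  -> 2 point(s)
Affine points: 17. Add the point at infinity: total = 18.

#E(F_19) = 18


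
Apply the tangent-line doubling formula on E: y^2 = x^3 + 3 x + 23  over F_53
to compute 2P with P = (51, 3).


Doubling: s = (3 x1^2 + a) / (2 y1)
s = (3*51^2 + 3) / (2*3) mod 53 = 29
x3 = s^2 - 2 x1 mod 53 = 29^2 - 2*51 = 50
y3 = s (x1 - x3) - y1 mod 53 = 29 * (51 - 50) - 3 = 26

2P = (50, 26)


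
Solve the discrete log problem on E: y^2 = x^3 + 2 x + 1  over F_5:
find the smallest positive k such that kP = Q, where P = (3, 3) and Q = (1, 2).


Enumerate multiples of P until we hit Q = (1, 2):
  1P = (3, 3)
  2P = (0, 4)
  3P = (1, 3)
  4P = (1, 2)
Match found at i = 4.

k = 4


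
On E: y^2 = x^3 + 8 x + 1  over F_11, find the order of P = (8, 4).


Compute successive multiples of P until we hit O:
  1P = (8, 4)
  2P = (4, 8)
  3P = (0, 10)
  4P = (7, 9)
  5P = (10, 6)
  6P = (5, 10)
  7P = (2, 6)
  8P = (6, 10)
  ... (continuing to 17P)
  17P = O

ord(P) = 17


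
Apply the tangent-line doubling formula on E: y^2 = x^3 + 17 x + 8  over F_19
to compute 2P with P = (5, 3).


Doubling: s = (3 x1^2 + a) / (2 y1)
s = (3*5^2 + 17) / (2*3) mod 19 = 9
x3 = s^2 - 2 x1 mod 19 = 9^2 - 2*5 = 14
y3 = s (x1 - x3) - y1 mod 19 = 9 * (5 - 14) - 3 = 11

2P = (14, 11)


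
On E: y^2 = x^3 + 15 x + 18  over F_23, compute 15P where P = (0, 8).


k = 15 = 1111_2 (binary, LSB first: 1111)
Double-and-add from P = (0, 8):
  bit 0 = 1: acc = O + (0, 8) = (0, 8)
  bit 1 = 1: acc = (0, 8) + (6, 18) = (7, 11)
  bit 2 = 1: acc = (7, 11) + (19, 20) = (22, 18)
  bit 3 = 1: acc = (22, 18) + (9, 13) = (21, 16)

15P = (21, 16)


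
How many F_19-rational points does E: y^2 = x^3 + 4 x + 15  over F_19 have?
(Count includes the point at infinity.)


For each x in F_19, count y with y^2 = x^3 + 4 x + 15 mod 19:
  x = 1: RHS = 1, y in [1, 18]  -> 2 point(s)
  x = 3: RHS = 16, y in [4, 15]  -> 2 point(s)
  x = 4: RHS = 0, y in [0]  -> 1 point(s)
  x = 7: RHS = 6, y in [5, 14]  -> 2 point(s)
  x = 9: RHS = 1, y in [1, 18]  -> 2 point(s)
  x = 12: RHS = 5, y in [9, 10]  -> 2 point(s)
  x = 15: RHS = 11, y in [7, 12]  -> 2 point(s)
Affine points: 13. Add the point at infinity: total = 14.

#E(F_19) = 14


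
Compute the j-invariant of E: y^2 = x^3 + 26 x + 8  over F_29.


Delta = -16(4 a^3 + 27 b^2) mod 29 = 6
-1728 * (4 a)^3 = -1728 * (4*26)^3 mod 29 = 28
j = 28 * 6^(-1) mod 29 = 24

j = 24 (mod 29)


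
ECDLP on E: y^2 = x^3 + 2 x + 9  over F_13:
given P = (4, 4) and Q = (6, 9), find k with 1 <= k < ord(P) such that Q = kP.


Enumerate multiples of P until we hit Q = (6, 9):
  1P = (4, 4)
  2P = (1, 5)
  3P = (11, 7)
  4P = (8, 11)
  5P = (0, 3)
  6P = (5, 12)
  7P = (3, 4)
  8P = (6, 9)
Match found at i = 8.

k = 8


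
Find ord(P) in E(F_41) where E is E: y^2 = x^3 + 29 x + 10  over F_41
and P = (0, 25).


Compute successive multiples of P until we hit O:
  1P = (0, 25)
  2P = (20, 29)
  3P = (3, 40)
  4P = (22, 29)
  5P = (17, 39)
  6P = (40, 12)
  7P = (6, 20)
  8P = (30, 0)
  ... (continuing to 16P)
  16P = O

ord(P) = 16


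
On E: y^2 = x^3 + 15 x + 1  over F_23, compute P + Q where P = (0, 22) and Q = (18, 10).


P != Q, so use the chord formula.
s = (y2 - y1) / (x2 - x1) = (11) / (18) mod 23 = 7
x3 = s^2 - x1 - x2 mod 23 = 7^2 - 0 - 18 = 8
y3 = s (x1 - x3) - y1 mod 23 = 7 * (0 - 8) - 22 = 14

P + Q = (8, 14)


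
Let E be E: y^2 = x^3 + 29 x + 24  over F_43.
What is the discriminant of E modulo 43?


4 a^3 + 27 b^2 = 4*29^3 + 27*24^2 = 97556 + 15552 = 113108
Delta = -16 * (113108) = -1809728
Delta mod 43 = 13

Delta = 13 (mod 43)


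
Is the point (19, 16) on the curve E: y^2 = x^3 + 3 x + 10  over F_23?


Check whether y^2 = x^3 + 3 x + 10 (mod 23) for (x, y) = (19, 16).
LHS: y^2 = 16^2 mod 23 = 3
RHS: x^3 + 3 x + 10 = 19^3 + 3*19 + 10 mod 23 = 3
LHS = RHS

Yes, on the curve


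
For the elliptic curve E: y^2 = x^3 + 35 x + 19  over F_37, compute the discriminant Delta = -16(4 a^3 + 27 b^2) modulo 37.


4 a^3 + 27 b^2 = 4*35^3 + 27*19^2 = 171500 + 9747 = 181247
Delta = -16 * (181247) = -2899952
Delta mod 37 = 34

Delta = 34 (mod 37)


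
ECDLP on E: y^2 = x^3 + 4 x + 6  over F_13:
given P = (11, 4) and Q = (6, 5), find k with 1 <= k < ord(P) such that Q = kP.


Enumerate multiples of P until we hit Q = (6, 5):
  1P = (11, 4)
  2P = (8, 2)
  3P = (6, 8)
  4P = (6, 5)
Match found at i = 4.

k = 4


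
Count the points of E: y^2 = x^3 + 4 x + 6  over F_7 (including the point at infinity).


For each x in F_7, count y with y^2 = x^3 + 4 x + 6 mod 7:
  x = 1: RHS = 4, y in [2, 5]  -> 2 point(s)
  x = 2: RHS = 1, y in [1, 6]  -> 2 point(s)
  x = 4: RHS = 2, y in [3, 4]  -> 2 point(s)
  x = 5: RHS = 4, y in [2, 5]  -> 2 point(s)
  x = 6: RHS = 1, y in [1, 6]  -> 2 point(s)
Affine points: 10. Add the point at infinity: total = 11.

#E(F_7) = 11


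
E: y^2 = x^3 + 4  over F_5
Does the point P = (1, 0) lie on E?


Check whether y^2 = x^3 + 0 x + 4 (mod 5) for (x, y) = (1, 0).
LHS: y^2 = 0^2 mod 5 = 0
RHS: x^3 + 0 x + 4 = 1^3 + 0*1 + 4 mod 5 = 0
LHS = RHS

Yes, on the curve


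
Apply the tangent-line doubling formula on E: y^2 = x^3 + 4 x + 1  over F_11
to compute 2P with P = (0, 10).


Doubling: s = (3 x1^2 + a) / (2 y1)
s = (3*0^2 + 4) / (2*10) mod 11 = 9
x3 = s^2 - 2 x1 mod 11 = 9^2 - 2*0 = 4
y3 = s (x1 - x3) - y1 mod 11 = 9 * (0 - 4) - 10 = 9

2P = (4, 9)


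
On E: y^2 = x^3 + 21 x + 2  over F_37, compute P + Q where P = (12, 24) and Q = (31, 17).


P != Q, so use the chord formula.
s = (y2 - y1) / (x2 - x1) = (30) / (19) mod 37 = 23
x3 = s^2 - x1 - x2 mod 37 = 23^2 - 12 - 31 = 5
y3 = s (x1 - x3) - y1 mod 37 = 23 * (12 - 5) - 24 = 26

P + Q = (5, 26)


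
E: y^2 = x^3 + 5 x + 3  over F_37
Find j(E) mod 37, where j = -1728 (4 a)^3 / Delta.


Delta = -16(4 a^3 + 27 b^2) mod 37 = 26
-1728 * (4 a)^3 = -1728 * (4*5)^3 mod 37 = 14
j = 14 * 26^(-1) mod 37 = 29

j = 29 (mod 37)


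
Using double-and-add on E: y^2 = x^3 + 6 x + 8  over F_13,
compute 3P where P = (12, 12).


k = 3 = 11_2 (binary, LSB first: 11)
Double-and-add from P = (12, 12):
  bit 0 = 1: acc = O + (12, 12) = (12, 12)
  bit 1 = 1: acc = (12, 12) + (6, 0) = (12, 1)

3P = (12, 1)


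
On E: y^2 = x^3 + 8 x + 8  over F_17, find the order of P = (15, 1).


Compute successive multiples of P until we hit O:
  1P = (15, 1)
  2P = (2, 10)
  3P = (4, 11)
  4P = (14, 12)
  5P = (7, 13)
  6P = (10, 0)
  7P = (7, 4)
  8P = (14, 5)
  ... (continuing to 12P)
  12P = O

ord(P) = 12


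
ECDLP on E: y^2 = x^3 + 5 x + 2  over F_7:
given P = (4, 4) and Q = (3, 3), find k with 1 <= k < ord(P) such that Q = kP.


Enumerate multiples of P until we hit Q = (3, 3):
  1P = (4, 4)
  2P = (1, 1)
  3P = (3, 4)
  4P = (0, 3)
  5P = (0, 4)
  6P = (3, 3)
Match found at i = 6.

k = 6


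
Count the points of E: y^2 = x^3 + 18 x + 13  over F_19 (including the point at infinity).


For each x in F_19, count y with y^2 = x^3 + 18 x + 13 mod 19:
  x = 2: RHS = 0, y in [0]  -> 1 point(s)
  x = 4: RHS = 16, y in [4, 15]  -> 2 point(s)
  x = 5: RHS = 0, y in [0]  -> 1 point(s)
  x = 7: RHS = 7, y in [8, 11]  -> 2 point(s)
  x = 8: RHS = 4, y in [2, 17]  -> 2 point(s)
  x = 9: RHS = 11, y in [7, 12]  -> 2 point(s)
  x = 12: RHS = 0, y in [0]  -> 1 point(s)
  x = 14: RHS = 7, y in [8, 11]  -> 2 point(s)
  x = 17: RHS = 7, y in [8, 11]  -> 2 point(s)
Affine points: 15. Add the point at infinity: total = 16.

#E(F_19) = 16


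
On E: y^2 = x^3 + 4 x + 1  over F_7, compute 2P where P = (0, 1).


k = 2 = 10_2 (binary, LSB first: 01)
Double-and-add from P = (0, 1):
  bit 0 = 0: acc unchanged = O
  bit 1 = 1: acc = O + (4, 5) = (4, 5)

2P = (4, 5)


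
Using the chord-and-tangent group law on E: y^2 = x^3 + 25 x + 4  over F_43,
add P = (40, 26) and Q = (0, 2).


P != Q, so use the chord formula.
s = (y2 - y1) / (x2 - x1) = (19) / (3) mod 43 = 35
x3 = s^2 - x1 - x2 mod 43 = 35^2 - 40 - 0 = 24
y3 = s (x1 - x3) - y1 mod 43 = 35 * (40 - 24) - 26 = 18

P + Q = (24, 18)


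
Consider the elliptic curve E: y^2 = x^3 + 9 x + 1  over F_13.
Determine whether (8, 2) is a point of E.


Check whether y^2 = x^3 + 9 x + 1 (mod 13) for (x, y) = (8, 2).
LHS: y^2 = 2^2 mod 13 = 4
RHS: x^3 + 9 x + 1 = 8^3 + 9*8 + 1 mod 13 = 0
LHS != RHS

No, not on the curve


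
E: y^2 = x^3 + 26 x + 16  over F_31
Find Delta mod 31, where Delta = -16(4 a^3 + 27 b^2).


4 a^3 + 27 b^2 = 4*26^3 + 27*16^2 = 70304 + 6912 = 77216
Delta = -16 * (77216) = -1235456
Delta mod 31 = 18

Delta = 18 (mod 31)


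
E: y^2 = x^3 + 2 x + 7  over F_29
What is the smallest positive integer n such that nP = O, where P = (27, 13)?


Compute successive multiples of P until we hit O:
  1P = (27, 13)
  2P = (0, 6)
  3P = (7, 4)
  4P = (25, 14)
  5P = (28, 2)
  6P = (8, 10)
  7P = (17, 13)
  8P = (14, 16)
  ... (continuing to 20P)
  20P = O

ord(P) = 20


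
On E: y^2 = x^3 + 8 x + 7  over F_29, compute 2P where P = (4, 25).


Doubling: s = (3 x1^2 + a) / (2 y1)
s = (3*4^2 + 8) / (2*25) mod 29 = 22
x3 = s^2 - 2 x1 mod 29 = 22^2 - 2*4 = 12
y3 = s (x1 - x3) - y1 mod 29 = 22 * (4 - 12) - 25 = 2

2P = (12, 2)


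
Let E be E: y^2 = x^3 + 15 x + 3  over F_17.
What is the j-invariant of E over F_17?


Delta = -16(4 a^3 + 27 b^2) mod 17 = 7
-1728 * (4 a)^3 = -1728 * (4*15)^3 mod 17 = 5
j = 5 * 7^(-1) mod 17 = 8

j = 8 (mod 17)


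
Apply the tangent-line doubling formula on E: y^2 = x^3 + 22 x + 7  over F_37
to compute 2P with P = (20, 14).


Doubling: s = (3 x1^2 + a) / (2 y1)
s = (3*20^2 + 22) / (2*14) mod 37 = 4
x3 = s^2 - 2 x1 mod 37 = 4^2 - 2*20 = 13
y3 = s (x1 - x3) - y1 mod 37 = 4 * (20 - 13) - 14 = 14

2P = (13, 14)


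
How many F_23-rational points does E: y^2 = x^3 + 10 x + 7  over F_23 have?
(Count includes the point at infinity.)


For each x in F_23, count y with y^2 = x^3 + 10 x + 7 mod 23:
  x = 1: RHS = 18, y in [8, 15]  -> 2 point(s)
  x = 2: RHS = 12, y in [9, 14]  -> 2 point(s)
  x = 3: RHS = 18, y in [8, 15]  -> 2 point(s)
  x = 7: RHS = 6, y in [11, 12]  -> 2 point(s)
  x = 8: RHS = 1, y in [1, 22]  -> 2 point(s)
  x = 10: RHS = 3, y in [7, 16]  -> 2 point(s)
  x = 14: RHS = 16, y in [4, 19]  -> 2 point(s)
  x = 15: RHS = 13, y in [6, 17]  -> 2 point(s)
  x = 16: RHS = 8, y in [10, 13]  -> 2 point(s)
  x = 18: RHS = 16, y in [4, 19]  -> 2 point(s)
  x = 19: RHS = 18, y in [8, 15]  -> 2 point(s)
  x = 21: RHS = 2, y in [5, 18]  -> 2 point(s)
Affine points: 24. Add the point at infinity: total = 25.

#E(F_23) = 25


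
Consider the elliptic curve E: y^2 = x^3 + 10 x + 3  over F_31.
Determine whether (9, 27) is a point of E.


Check whether y^2 = x^3 + 10 x + 3 (mod 31) for (x, y) = (9, 27).
LHS: y^2 = 27^2 mod 31 = 16
RHS: x^3 + 10 x + 3 = 9^3 + 10*9 + 3 mod 31 = 16
LHS = RHS

Yes, on the curve


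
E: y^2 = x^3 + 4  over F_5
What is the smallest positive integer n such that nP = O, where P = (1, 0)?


Compute successive multiples of P until we hit O:
  1P = (1, 0)
  2P = O

ord(P) = 2


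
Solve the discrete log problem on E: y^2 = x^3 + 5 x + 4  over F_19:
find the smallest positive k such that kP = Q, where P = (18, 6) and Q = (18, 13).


Enumerate multiples of P until we hit Q = (18, 13):
  1P = (18, 6)
  2P = (13, 10)
  3P = (16, 0)
  4P = (13, 9)
  5P = (18, 13)
Match found at i = 5.

k = 5


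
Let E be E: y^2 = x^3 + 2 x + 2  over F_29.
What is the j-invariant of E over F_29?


Delta = -16(4 a^3 + 27 b^2) mod 29 = 22
-1728 * (4 a)^3 = -1728 * (4*2)^3 mod 29 = 25
j = 25 * 22^(-1) mod 29 = 13

j = 13 (mod 29)


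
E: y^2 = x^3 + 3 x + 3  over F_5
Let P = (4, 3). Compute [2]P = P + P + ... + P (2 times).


k = 2 = 10_2 (binary, LSB first: 01)
Double-and-add from P = (4, 3):
  bit 0 = 0: acc unchanged = O
  bit 1 = 1: acc = O + (3, 3) = (3, 3)

2P = (3, 3)


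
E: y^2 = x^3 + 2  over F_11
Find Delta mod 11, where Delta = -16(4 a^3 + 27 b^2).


4 a^3 + 27 b^2 = 4*0^3 + 27*2^2 = 0 + 108 = 108
Delta = -16 * (108) = -1728
Delta mod 11 = 10

Delta = 10 (mod 11)


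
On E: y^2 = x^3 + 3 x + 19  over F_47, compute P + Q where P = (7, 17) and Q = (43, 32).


P != Q, so use the chord formula.
s = (y2 - y1) / (x2 - x1) = (15) / (36) mod 47 = 20
x3 = s^2 - x1 - x2 mod 47 = 20^2 - 7 - 43 = 21
y3 = s (x1 - x3) - y1 mod 47 = 20 * (7 - 21) - 17 = 32

P + Q = (21, 32)


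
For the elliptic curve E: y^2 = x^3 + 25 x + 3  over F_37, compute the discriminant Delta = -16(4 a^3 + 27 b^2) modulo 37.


4 a^3 + 27 b^2 = 4*25^3 + 27*3^2 = 62500 + 243 = 62743
Delta = -16 * (62743) = -1003888
Delta mod 37 = 33

Delta = 33 (mod 37)


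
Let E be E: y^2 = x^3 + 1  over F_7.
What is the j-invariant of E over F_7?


Delta = -16(4 a^3 + 27 b^2) mod 7 = 2
-1728 * (4 a)^3 = -1728 * (4*0)^3 mod 7 = 0
j = 0 * 2^(-1) mod 7 = 0

j = 0 (mod 7)


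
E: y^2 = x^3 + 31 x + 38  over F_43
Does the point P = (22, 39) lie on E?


Check whether y^2 = x^3 + 31 x + 38 (mod 43) for (x, y) = (22, 39).
LHS: y^2 = 39^2 mod 43 = 16
RHS: x^3 + 31 x + 38 = 22^3 + 31*22 + 38 mod 43 = 16
LHS = RHS

Yes, on the curve


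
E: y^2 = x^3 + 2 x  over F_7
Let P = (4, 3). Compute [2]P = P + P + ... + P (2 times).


k = 2 = 10_2 (binary, LSB first: 01)
Double-and-add from P = (4, 3):
  bit 0 = 0: acc unchanged = O
  bit 1 = 1: acc = O + (0, 0) = (0, 0)

2P = (0, 0)


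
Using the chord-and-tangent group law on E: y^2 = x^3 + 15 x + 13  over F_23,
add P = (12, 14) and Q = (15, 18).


P != Q, so use the chord formula.
s = (y2 - y1) / (x2 - x1) = (4) / (3) mod 23 = 9
x3 = s^2 - x1 - x2 mod 23 = 9^2 - 12 - 15 = 8
y3 = s (x1 - x3) - y1 mod 23 = 9 * (12 - 8) - 14 = 22

P + Q = (8, 22)


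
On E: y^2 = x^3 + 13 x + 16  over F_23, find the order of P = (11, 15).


Compute successive multiples of P until we hit O:
  1P = (11, 15)
  2P = (7, 6)
  3P = (0, 4)
  4P = (13, 6)
  5P = (2, 2)
  6P = (3, 17)
  7P = (22, 5)
  8P = (22, 18)
  ... (continuing to 15P)
  15P = O

ord(P) = 15


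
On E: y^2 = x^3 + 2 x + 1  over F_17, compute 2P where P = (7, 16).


Doubling: s = (3 x1^2 + a) / (2 y1)
s = (3*7^2 + 2) / (2*16) mod 17 = 2
x3 = s^2 - 2 x1 mod 17 = 2^2 - 2*7 = 7
y3 = s (x1 - x3) - y1 mod 17 = 2 * (7 - 7) - 16 = 1

2P = (7, 1)


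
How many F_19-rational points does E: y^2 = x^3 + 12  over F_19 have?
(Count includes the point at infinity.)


For each x in F_19, count y with y^2 = x^3 + 0 x + 12 mod 19:
  x = 2: RHS = 1, y in [1, 18]  -> 2 point(s)
  x = 3: RHS = 1, y in [1, 18]  -> 2 point(s)
  x = 4: RHS = 0, y in [0]  -> 1 point(s)
  x = 5: RHS = 4, y in [2, 17]  -> 2 point(s)
  x = 6: RHS = 0, y in [0]  -> 1 point(s)
  x = 8: RHS = 11, y in [7, 12]  -> 2 point(s)
  x = 9: RHS = 0, y in [0]  -> 1 point(s)
  x = 10: RHS = 5, y in [9, 10]  -> 2 point(s)
  x = 12: RHS = 11, y in [7, 12]  -> 2 point(s)
  x = 13: RHS = 5, y in [9, 10]  -> 2 point(s)
  x = 14: RHS = 1, y in [1, 18]  -> 2 point(s)
  x = 15: RHS = 5, y in [9, 10]  -> 2 point(s)
  x = 16: RHS = 4, y in [2, 17]  -> 2 point(s)
  x = 17: RHS = 4, y in [2, 17]  -> 2 point(s)
  x = 18: RHS = 11, y in [7, 12]  -> 2 point(s)
Affine points: 27. Add the point at infinity: total = 28.

#E(F_19) = 28


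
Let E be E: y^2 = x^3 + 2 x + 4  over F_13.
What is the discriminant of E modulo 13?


4 a^3 + 27 b^2 = 4*2^3 + 27*4^2 = 32 + 432 = 464
Delta = -16 * (464) = -7424
Delta mod 13 = 12

Delta = 12 (mod 13)


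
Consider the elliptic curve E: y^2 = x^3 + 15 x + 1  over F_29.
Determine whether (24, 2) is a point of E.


Check whether y^2 = x^3 + 15 x + 1 (mod 29) for (x, y) = (24, 2).
LHS: y^2 = 2^2 mod 29 = 4
RHS: x^3 + 15 x + 1 = 24^3 + 15*24 + 1 mod 29 = 4
LHS = RHS

Yes, on the curve


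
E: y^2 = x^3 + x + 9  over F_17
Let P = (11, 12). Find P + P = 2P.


Doubling: s = (3 x1^2 + a) / (2 y1)
s = (3*11^2 + 1) / (2*12) mod 17 = 1
x3 = s^2 - 2 x1 mod 17 = 1^2 - 2*11 = 13
y3 = s (x1 - x3) - y1 mod 17 = 1 * (11 - 13) - 12 = 3

2P = (13, 3)


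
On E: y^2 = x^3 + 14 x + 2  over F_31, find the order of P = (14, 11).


Compute successive multiples of P until we hit O:
  1P = (14, 11)
  2P = (7, 3)
  3P = (17, 21)
  4P = (18, 17)
  5P = (9, 12)
  6P = (13, 26)
  7P = (12, 21)
  8P = (30, 7)
  ... (continuing to 31P)
  31P = O

ord(P) = 31


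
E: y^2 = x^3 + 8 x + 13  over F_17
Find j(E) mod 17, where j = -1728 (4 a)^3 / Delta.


Delta = -16(4 a^3 + 27 b^2) mod 17 = 15
-1728 * (4 a)^3 = -1728 * (4*8)^3 mod 17 = 3
j = 3 * 15^(-1) mod 17 = 7

j = 7 (mod 17)


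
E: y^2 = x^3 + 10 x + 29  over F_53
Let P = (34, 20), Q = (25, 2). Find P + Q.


P != Q, so use the chord formula.
s = (y2 - y1) / (x2 - x1) = (35) / (44) mod 53 = 2
x3 = s^2 - x1 - x2 mod 53 = 2^2 - 34 - 25 = 51
y3 = s (x1 - x3) - y1 mod 53 = 2 * (34 - 51) - 20 = 52

P + Q = (51, 52)


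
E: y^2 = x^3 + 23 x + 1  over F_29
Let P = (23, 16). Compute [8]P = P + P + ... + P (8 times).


k = 8 = 1000_2 (binary, LSB first: 0001)
Double-and-add from P = (23, 16):
  bit 0 = 0: acc unchanged = O
  bit 1 = 0: acc unchanged = O
  bit 2 = 0: acc unchanged = O
  bit 3 = 1: acc = O + (14, 14) = (14, 14)

8P = (14, 14)


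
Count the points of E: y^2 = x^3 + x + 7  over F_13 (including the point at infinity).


For each x in F_13, count y with y^2 = x^3 + 1 x + 7 mod 13:
  x = 1: RHS = 9, y in [3, 10]  -> 2 point(s)
  x = 2: RHS = 4, y in [2, 11]  -> 2 point(s)
  x = 4: RHS = 10, y in [6, 7]  -> 2 point(s)
  x = 9: RHS = 4, y in [2, 11]  -> 2 point(s)
  x = 10: RHS = 3, y in [4, 9]  -> 2 point(s)
  x = 11: RHS = 10, y in [6, 7]  -> 2 point(s)
Affine points: 12. Add the point at infinity: total = 13.

#E(F_13) = 13


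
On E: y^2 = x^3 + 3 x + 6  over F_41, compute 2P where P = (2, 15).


Doubling: s = (3 x1^2 + a) / (2 y1)
s = (3*2^2 + 3) / (2*15) mod 41 = 21
x3 = s^2 - 2 x1 mod 41 = 21^2 - 2*2 = 27
y3 = s (x1 - x3) - y1 mod 41 = 21 * (2 - 27) - 15 = 34

2P = (27, 34)


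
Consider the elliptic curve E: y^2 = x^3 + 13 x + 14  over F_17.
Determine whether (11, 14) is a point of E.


Check whether y^2 = x^3 + 13 x + 14 (mod 17) for (x, y) = (11, 14).
LHS: y^2 = 14^2 mod 17 = 9
RHS: x^3 + 13 x + 14 = 11^3 + 13*11 + 14 mod 17 = 9
LHS = RHS

Yes, on the curve


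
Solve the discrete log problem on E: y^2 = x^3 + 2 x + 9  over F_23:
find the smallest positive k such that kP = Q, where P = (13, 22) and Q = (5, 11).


Enumerate multiples of P until we hit Q = (5, 11):
  1P = (13, 22)
  2P = (5, 12)
  3P = (8, 13)
  4P = (8, 10)
  5P = (5, 11)
Match found at i = 5.

k = 5


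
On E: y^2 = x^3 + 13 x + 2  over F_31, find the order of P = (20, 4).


Compute successive multiples of P until we hit O:
  1P = (20, 4)
  2P = (30, 22)
  3P = (14, 13)
  4P = (7, 23)
  5P = (1, 4)
  6P = (10, 27)
  7P = (19, 3)
  8P = (24, 23)
  ... (continuing to 35P)
  35P = O

ord(P) = 35


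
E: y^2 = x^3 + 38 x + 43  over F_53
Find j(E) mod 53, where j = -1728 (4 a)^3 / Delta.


Delta = -16(4 a^3 + 27 b^2) mod 53 = 20
-1728 * (4 a)^3 = -1728 * (4*38)^3 mod 53 = 5
j = 5 * 20^(-1) mod 53 = 40

j = 40 (mod 53)


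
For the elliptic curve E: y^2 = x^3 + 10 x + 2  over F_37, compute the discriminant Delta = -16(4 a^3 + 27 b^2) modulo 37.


4 a^3 + 27 b^2 = 4*10^3 + 27*2^2 = 4000 + 108 = 4108
Delta = -16 * (4108) = -65728
Delta mod 37 = 21

Delta = 21 (mod 37)


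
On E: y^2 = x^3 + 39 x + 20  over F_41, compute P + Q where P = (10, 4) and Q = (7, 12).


P != Q, so use the chord formula.
s = (y2 - y1) / (x2 - x1) = (8) / (38) mod 41 = 11
x3 = s^2 - x1 - x2 mod 41 = 11^2 - 10 - 7 = 22
y3 = s (x1 - x3) - y1 mod 41 = 11 * (10 - 22) - 4 = 28

P + Q = (22, 28)


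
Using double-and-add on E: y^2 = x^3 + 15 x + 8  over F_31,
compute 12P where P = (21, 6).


k = 12 = 1100_2 (binary, LSB first: 0011)
Double-and-add from P = (21, 6):
  bit 0 = 0: acc unchanged = O
  bit 1 = 0: acc unchanged = O
  bit 2 = 1: acc = O + (8, 19) = (8, 19)
  bit 3 = 1: acc = (8, 19) + (24, 26) = (9, 29)

12P = (9, 29)


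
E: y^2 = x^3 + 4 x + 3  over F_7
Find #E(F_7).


For each x in F_7, count y with y^2 = x^3 + 4 x + 3 mod 7:
  x = 1: RHS = 1, y in [1, 6]  -> 2 point(s)
  x = 3: RHS = 0, y in [0]  -> 1 point(s)
  x = 5: RHS = 1, y in [1, 6]  -> 2 point(s)
Affine points: 5. Add the point at infinity: total = 6.

#E(F_7) = 6


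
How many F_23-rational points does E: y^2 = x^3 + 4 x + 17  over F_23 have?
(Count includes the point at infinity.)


For each x in F_23, count y with y^2 = x^3 + 4 x + 17 mod 23:
  x = 5: RHS = 1, y in [1, 22]  -> 2 point(s)
  x = 6: RHS = 4, y in [2, 21]  -> 2 point(s)
  x = 8: RHS = 9, y in [3, 20]  -> 2 point(s)
  x = 9: RHS = 0, y in [0]  -> 1 point(s)
  x = 11: RHS = 12, y in [9, 14]  -> 2 point(s)
  x = 13: RHS = 12, y in [9, 14]  -> 2 point(s)
  x = 15: RHS = 2, y in [5, 18]  -> 2 point(s)
  x = 19: RHS = 6, y in [11, 12]  -> 2 point(s)
  x = 20: RHS = 1, y in [1, 22]  -> 2 point(s)
  x = 21: RHS = 1, y in [1, 22]  -> 2 point(s)
  x = 22: RHS = 12, y in [9, 14]  -> 2 point(s)
Affine points: 21. Add the point at infinity: total = 22.

#E(F_23) = 22


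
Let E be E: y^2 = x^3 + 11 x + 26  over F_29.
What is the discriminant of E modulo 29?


4 a^3 + 27 b^2 = 4*11^3 + 27*26^2 = 5324 + 18252 = 23576
Delta = -16 * (23576) = -377216
Delta mod 29 = 16

Delta = 16 (mod 29)


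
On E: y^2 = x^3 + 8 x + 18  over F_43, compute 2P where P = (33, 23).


Doubling: s = (3 x1^2 + a) / (2 y1)
s = (3*33^2 + 8) / (2*23) mod 43 = 31
x3 = s^2 - 2 x1 mod 43 = 31^2 - 2*33 = 35
y3 = s (x1 - x3) - y1 mod 43 = 31 * (33 - 35) - 23 = 1

2P = (35, 1)


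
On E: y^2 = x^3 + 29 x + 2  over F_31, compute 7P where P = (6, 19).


k = 7 = 111_2 (binary, LSB first: 111)
Double-and-add from P = (6, 19):
  bit 0 = 1: acc = O + (6, 19) = (6, 19)
  bit 1 = 1: acc = (6, 19) + (6, 12) = O
  bit 2 = 1: acc = O + (6, 19) = (6, 19)

7P = (6, 19)


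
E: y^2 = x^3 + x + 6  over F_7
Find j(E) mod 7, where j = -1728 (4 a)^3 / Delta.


Delta = -16(4 a^3 + 27 b^2) mod 7 = 1
-1728 * (4 a)^3 = -1728 * (4*1)^3 mod 7 = 1
j = 1 * 1^(-1) mod 7 = 1

j = 1 (mod 7)


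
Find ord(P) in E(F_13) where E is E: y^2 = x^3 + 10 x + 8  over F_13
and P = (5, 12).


Compute successive multiples of P until we hit O:
  1P = (5, 12)
  2P = (12, 6)
  3P = (10, 9)
  4P = (2, 7)
  5P = (3, 0)
  6P = (2, 6)
  7P = (10, 4)
  8P = (12, 7)
  ... (continuing to 10P)
  10P = O

ord(P) = 10


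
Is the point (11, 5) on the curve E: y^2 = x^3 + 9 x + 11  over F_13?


Check whether y^2 = x^3 + 9 x + 11 (mod 13) for (x, y) = (11, 5).
LHS: y^2 = 5^2 mod 13 = 12
RHS: x^3 + 9 x + 11 = 11^3 + 9*11 + 11 mod 13 = 11
LHS != RHS

No, not on the curve


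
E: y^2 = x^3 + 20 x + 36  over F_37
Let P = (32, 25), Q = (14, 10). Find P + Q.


P != Q, so use the chord formula.
s = (y2 - y1) / (x2 - x1) = (22) / (19) mod 37 = 7
x3 = s^2 - x1 - x2 mod 37 = 7^2 - 32 - 14 = 3
y3 = s (x1 - x3) - y1 mod 37 = 7 * (32 - 3) - 25 = 30

P + Q = (3, 30)


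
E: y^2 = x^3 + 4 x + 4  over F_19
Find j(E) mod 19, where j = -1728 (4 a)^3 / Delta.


Delta = -16(4 a^3 + 27 b^2) mod 19 = 12
-1728 * (4 a)^3 = -1728 * (4*4)^3 mod 19 = 11
j = 11 * 12^(-1) mod 19 = 12

j = 12 (mod 19)


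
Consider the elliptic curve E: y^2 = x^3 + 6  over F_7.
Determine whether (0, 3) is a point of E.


Check whether y^2 = x^3 + 0 x + 6 (mod 7) for (x, y) = (0, 3).
LHS: y^2 = 3^2 mod 7 = 2
RHS: x^3 + 0 x + 6 = 0^3 + 0*0 + 6 mod 7 = 6
LHS != RHS

No, not on the curve


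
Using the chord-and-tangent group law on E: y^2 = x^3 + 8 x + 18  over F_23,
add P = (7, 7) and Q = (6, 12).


P != Q, so use the chord formula.
s = (y2 - y1) / (x2 - x1) = (5) / (22) mod 23 = 18
x3 = s^2 - x1 - x2 mod 23 = 18^2 - 7 - 6 = 12
y3 = s (x1 - x3) - y1 mod 23 = 18 * (7 - 12) - 7 = 18

P + Q = (12, 18)


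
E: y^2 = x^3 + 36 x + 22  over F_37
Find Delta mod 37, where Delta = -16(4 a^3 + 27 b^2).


4 a^3 + 27 b^2 = 4*36^3 + 27*22^2 = 186624 + 13068 = 199692
Delta = -16 * (199692) = -3195072
Delta mod 37 = 26

Delta = 26 (mod 37)


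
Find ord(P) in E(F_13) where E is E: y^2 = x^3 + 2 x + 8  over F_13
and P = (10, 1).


Compute successive multiples of P until we hit O:
  1P = (10, 1)
  2P = (5, 0)
  3P = (10, 12)
  4P = O

ord(P) = 4


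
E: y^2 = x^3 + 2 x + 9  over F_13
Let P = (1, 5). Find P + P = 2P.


Doubling: s = (3 x1^2 + a) / (2 y1)
s = (3*1^2 + 2) / (2*5) mod 13 = 7
x3 = s^2 - 2 x1 mod 13 = 7^2 - 2*1 = 8
y3 = s (x1 - x3) - y1 mod 13 = 7 * (1 - 8) - 5 = 11

2P = (8, 11)


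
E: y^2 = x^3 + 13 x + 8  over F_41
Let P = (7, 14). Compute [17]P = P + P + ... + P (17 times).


k = 17 = 10001_2 (binary, LSB first: 10001)
Double-and-add from P = (7, 14):
  bit 0 = 1: acc = O + (7, 14) = (7, 14)
  bit 1 = 0: acc unchanged = (7, 14)
  bit 2 = 0: acc unchanged = (7, 14)
  bit 3 = 0: acc unchanged = (7, 14)
  bit 4 = 1: acc = (7, 14) + (36, 33) = (23, 25)

17P = (23, 25)


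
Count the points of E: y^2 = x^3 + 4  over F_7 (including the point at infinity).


For each x in F_7, count y with y^2 = x^3 + 0 x + 4 mod 7:
  x = 0: RHS = 4, y in [2, 5]  -> 2 point(s)
Affine points: 2. Add the point at infinity: total = 3.

#E(F_7) = 3


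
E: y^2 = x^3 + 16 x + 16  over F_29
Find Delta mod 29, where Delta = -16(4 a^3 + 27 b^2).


4 a^3 + 27 b^2 = 4*16^3 + 27*16^2 = 16384 + 6912 = 23296
Delta = -16 * (23296) = -372736
Delta mod 29 = 1

Delta = 1 (mod 29)


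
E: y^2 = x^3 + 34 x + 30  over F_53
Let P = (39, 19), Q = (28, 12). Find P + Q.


P != Q, so use the chord formula.
s = (y2 - y1) / (x2 - x1) = (46) / (42) mod 53 = 44
x3 = s^2 - x1 - x2 mod 53 = 44^2 - 39 - 28 = 14
y3 = s (x1 - x3) - y1 mod 53 = 44 * (39 - 14) - 19 = 21

P + Q = (14, 21)


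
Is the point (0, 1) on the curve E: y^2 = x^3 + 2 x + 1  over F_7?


Check whether y^2 = x^3 + 2 x + 1 (mod 7) for (x, y) = (0, 1).
LHS: y^2 = 1^2 mod 7 = 1
RHS: x^3 + 2 x + 1 = 0^3 + 2*0 + 1 mod 7 = 1
LHS = RHS

Yes, on the curve


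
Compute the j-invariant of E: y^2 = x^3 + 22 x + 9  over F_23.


Delta = -16(4 a^3 + 27 b^2) mod 23 = 9
-1728 * (4 a)^3 = -1728 * (4*22)^3 mod 23 = 8
j = 8 * 9^(-1) mod 23 = 6

j = 6 (mod 23)


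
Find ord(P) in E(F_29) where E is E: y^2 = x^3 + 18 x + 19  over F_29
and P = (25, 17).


Compute successive multiples of P until we hit O:
  1P = (25, 17)
  2P = (21, 1)
  3P = (28, 0)
  4P = (21, 28)
  5P = (25, 12)
  6P = O

ord(P) = 6


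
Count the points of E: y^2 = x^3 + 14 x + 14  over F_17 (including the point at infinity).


For each x in F_17, count y with y^2 = x^3 + 14 x + 14 mod 17:
  x = 2: RHS = 16, y in [4, 13]  -> 2 point(s)
  x = 3: RHS = 15, y in [7, 10]  -> 2 point(s)
  x = 4: RHS = 15, y in [7, 10]  -> 2 point(s)
  x = 6: RHS = 8, y in [5, 12]  -> 2 point(s)
  x = 7: RHS = 13, y in [8, 9]  -> 2 point(s)
  x = 8: RHS = 9, y in [3, 14]  -> 2 point(s)
  x = 9: RHS = 2, y in [6, 11]  -> 2 point(s)
  x = 10: RHS = 15, y in [7, 10]  -> 2 point(s)
  x = 13: RHS = 13, y in [8, 9]  -> 2 point(s)
  x = 14: RHS = 13, y in [8, 9]  -> 2 point(s)
  x = 16: RHS = 16, y in [4, 13]  -> 2 point(s)
Affine points: 22. Add the point at infinity: total = 23.

#E(F_17) = 23


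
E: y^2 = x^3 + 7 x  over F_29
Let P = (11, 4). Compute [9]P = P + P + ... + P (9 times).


k = 9 = 1001_2 (binary, LSB first: 1001)
Double-and-add from P = (11, 4):
  bit 0 = 1: acc = O + (11, 4) = (11, 4)
  bit 1 = 0: acc unchanged = (11, 4)
  bit 2 = 0: acc unchanged = (11, 4)
  bit 3 = 1: acc = (11, 4) + (20, 7) = (11, 25)

9P = (11, 25)


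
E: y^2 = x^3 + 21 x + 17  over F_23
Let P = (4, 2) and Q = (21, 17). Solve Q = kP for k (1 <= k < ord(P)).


Enumerate multiples of P until we hit Q = (21, 17):
  1P = (4, 2)
  2P = (15, 21)
  3P = (22, 15)
  4P = (1, 4)
  5P = (21, 17)
Match found at i = 5.

k = 5


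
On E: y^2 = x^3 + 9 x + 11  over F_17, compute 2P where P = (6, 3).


Doubling: s = (3 x1^2 + a) / (2 y1)
s = (3*6^2 + 9) / (2*3) mod 17 = 11
x3 = s^2 - 2 x1 mod 17 = 11^2 - 2*6 = 7
y3 = s (x1 - x3) - y1 mod 17 = 11 * (6 - 7) - 3 = 3

2P = (7, 3)


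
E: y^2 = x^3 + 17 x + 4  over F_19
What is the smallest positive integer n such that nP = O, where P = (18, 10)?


Compute successive multiples of P until we hit O:
  1P = (18, 10)
  2P = (3, 5)
  3P = (15, 10)
  4P = (5, 9)
  5P = (5, 10)
  6P = (15, 9)
  7P = (3, 14)
  8P = (18, 9)
  ... (continuing to 9P)
  9P = O

ord(P) = 9


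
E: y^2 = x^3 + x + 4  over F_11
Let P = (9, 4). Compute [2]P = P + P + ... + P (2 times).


k = 2 = 10_2 (binary, LSB first: 01)
Double-and-add from P = (9, 4):
  bit 0 = 0: acc unchanged = O
  bit 1 = 1: acc = O + (2, 6) = (2, 6)

2P = (2, 6)


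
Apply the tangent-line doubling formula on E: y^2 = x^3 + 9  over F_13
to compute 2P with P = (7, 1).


Doubling: s = (3 x1^2 + a) / (2 y1)
s = (3*7^2 + 0) / (2*1) mod 13 = 2
x3 = s^2 - 2 x1 mod 13 = 2^2 - 2*7 = 3
y3 = s (x1 - x3) - y1 mod 13 = 2 * (7 - 3) - 1 = 7

2P = (3, 7)


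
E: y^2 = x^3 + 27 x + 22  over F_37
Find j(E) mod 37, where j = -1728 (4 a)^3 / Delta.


Delta = -16(4 a^3 + 27 b^2) mod 37 = 26
-1728 * (4 a)^3 = -1728 * (4*27)^3 mod 37 = 36
j = 36 * 26^(-1) mod 37 = 27

j = 27 (mod 37)


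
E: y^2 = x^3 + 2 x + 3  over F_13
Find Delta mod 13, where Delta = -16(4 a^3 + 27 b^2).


4 a^3 + 27 b^2 = 4*2^3 + 27*3^2 = 32 + 243 = 275
Delta = -16 * (275) = -4400
Delta mod 13 = 7

Delta = 7 (mod 13)


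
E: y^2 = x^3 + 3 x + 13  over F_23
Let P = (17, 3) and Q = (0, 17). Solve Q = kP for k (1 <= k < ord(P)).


Enumerate multiples of P until we hit Q = (0, 17):
  1P = (17, 3)
  2P = (15, 11)
  3P = (7, 3)
  4P = (22, 20)
  5P = (2, 2)
  6P = (13, 8)
  7P = (19, 11)
  8P = (3, 7)
  9P = (12, 12)
  10P = (0, 17)
Match found at i = 10.

k = 10


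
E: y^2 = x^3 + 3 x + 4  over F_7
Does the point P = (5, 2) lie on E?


Check whether y^2 = x^3 + 3 x + 4 (mod 7) for (x, y) = (5, 2).
LHS: y^2 = 2^2 mod 7 = 4
RHS: x^3 + 3 x + 4 = 5^3 + 3*5 + 4 mod 7 = 4
LHS = RHS

Yes, on the curve


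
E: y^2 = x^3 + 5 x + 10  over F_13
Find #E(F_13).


For each x in F_13, count y with y^2 = x^3 + 5 x + 10 mod 13:
  x = 0: RHS = 10, y in [6, 7]  -> 2 point(s)
  x = 1: RHS = 3, y in [4, 9]  -> 2 point(s)
  x = 3: RHS = 0, y in [0]  -> 1 point(s)
  x = 4: RHS = 3, y in [4, 9]  -> 2 point(s)
  x = 5: RHS = 4, y in [2, 11]  -> 2 point(s)
  x = 6: RHS = 9, y in [3, 10]  -> 2 point(s)
  x = 8: RHS = 3, y in [4, 9]  -> 2 point(s)
  x = 9: RHS = 4, y in [2, 11]  -> 2 point(s)
  x = 12: RHS = 4, y in [2, 11]  -> 2 point(s)
Affine points: 17. Add the point at infinity: total = 18.

#E(F_13) = 18


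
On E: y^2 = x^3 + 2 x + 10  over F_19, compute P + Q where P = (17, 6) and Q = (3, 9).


P != Q, so use the chord formula.
s = (y2 - y1) / (x2 - x1) = (3) / (5) mod 19 = 12
x3 = s^2 - x1 - x2 mod 19 = 12^2 - 17 - 3 = 10
y3 = s (x1 - x3) - y1 mod 19 = 12 * (17 - 10) - 6 = 2

P + Q = (10, 2)


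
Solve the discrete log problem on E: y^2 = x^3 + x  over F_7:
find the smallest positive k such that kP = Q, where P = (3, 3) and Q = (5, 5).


Enumerate multiples of P until we hit Q = (5, 5):
  1P = (3, 3)
  2P = (1, 4)
  3P = (5, 5)
Match found at i = 3.

k = 3


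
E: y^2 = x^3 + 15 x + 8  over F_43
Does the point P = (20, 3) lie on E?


Check whether y^2 = x^3 + 15 x + 8 (mod 43) for (x, y) = (20, 3).
LHS: y^2 = 3^2 mod 43 = 9
RHS: x^3 + 15 x + 8 = 20^3 + 15*20 + 8 mod 43 = 9
LHS = RHS

Yes, on the curve


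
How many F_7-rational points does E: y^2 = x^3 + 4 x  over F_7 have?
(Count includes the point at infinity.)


For each x in F_7, count y with y^2 = x^3 + 4 x + 0 mod 7:
  x = 0: RHS = 0, y in [0]  -> 1 point(s)
  x = 2: RHS = 2, y in [3, 4]  -> 2 point(s)
  x = 3: RHS = 4, y in [2, 5]  -> 2 point(s)
  x = 6: RHS = 2, y in [3, 4]  -> 2 point(s)
Affine points: 7. Add the point at infinity: total = 8.

#E(F_7) = 8


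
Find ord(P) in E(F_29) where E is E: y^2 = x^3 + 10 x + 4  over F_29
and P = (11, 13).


Compute successive multiples of P until we hit O:
  1P = (11, 13)
  2P = (12, 5)
  3P = (12, 24)
  4P = (11, 16)
  5P = O

ord(P) = 5


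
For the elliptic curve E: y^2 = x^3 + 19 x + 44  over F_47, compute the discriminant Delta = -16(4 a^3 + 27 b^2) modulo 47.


4 a^3 + 27 b^2 = 4*19^3 + 27*44^2 = 27436 + 52272 = 79708
Delta = -16 * (79708) = -1275328
Delta mod 47 = 17

Delta = 17 (mod 47)


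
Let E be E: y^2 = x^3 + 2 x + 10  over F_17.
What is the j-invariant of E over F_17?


Delta = -16(4 a^3 + 27 b^2) mod 17 = 12
-1728 * (4 a)^3 = -1728 * (4*2)^3 mod 17 = 12
j = 12 * 12^(-1) mod 17 = 1

j = 1 (mod 17)


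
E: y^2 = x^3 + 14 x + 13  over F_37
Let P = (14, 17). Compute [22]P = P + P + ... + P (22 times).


k = 22 = 10110_2 (binary, LSB first: 01101)
Double-and-add from P = (14, 17):
  bit 0 = 0: acc unchanged = O
  bit 1 = 1: acc = O + (16, 2) = (16, 2)
  bit 2 = 1: acc = (16, 2) + (32, 15) = (19, 21)
  bit 3 = 0: acc unchanged = (19, 21)
  bit 4 = 1: acc = (19, 21) + (28, 3) = (31, 3)

22P = (31, 3)


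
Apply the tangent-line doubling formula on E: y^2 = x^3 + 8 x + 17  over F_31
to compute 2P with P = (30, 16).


Doubling: s = (3 x1^2 + a) / (2 y1)
s = (3*30^2 + 8) / (2*16) mod 31 = 11
x3 = s^2 - 2 x1 mod 31 = 11^2 - 2*30 = 30
y3 = s (x1 - x3) - y1 mod 31 = 11 * (30 - 30) - 16 = 15

2P = (30, 15)


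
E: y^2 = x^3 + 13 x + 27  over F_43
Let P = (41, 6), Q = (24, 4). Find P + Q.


P != Q, so use the chord formula.
s = (y2 - y1) / (x2 - x1) = (41) / (26) mod 43 = 33
x3 = s^2 - x1 - x2 mod 43 = 33^2 - 41 - 24 = 35
y3 = s (x1 - x3) - y1 mod 43 = 33 * (41 - 35) - 6 = 20

P + Q = (35, 20)


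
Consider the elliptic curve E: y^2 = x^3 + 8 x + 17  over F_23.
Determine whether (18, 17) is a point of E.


Check whether y^2 = x^3 + 8 x + 17 (mod 23) for (x, y) = (18, 17).
LHS: y^2 = 17^2 mod 23 = 13
RHS: x^3 + 8 x + 17 = 18^3 + 8*18 + 17 mod 23 = 13
LHS = RHS

Yes, on the curve


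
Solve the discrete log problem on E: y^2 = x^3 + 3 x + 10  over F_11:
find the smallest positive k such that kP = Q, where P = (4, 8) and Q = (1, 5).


Enumerate multiples of P until we hit Q = (1, 5):
  1P = (4, 8)
  2P = (1, 5)
Match found at i = 2.

k = 2


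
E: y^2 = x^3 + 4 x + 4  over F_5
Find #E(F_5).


For each x in F_5, count y with y^2 = x^3 + 4 x + 4 mod 5:
  x = 0: RHS = 4, y in [2, 3]  -> 2 point(s)
  x = 1: RHS = 4, y in [2, 3]  -> 2 point(s)
  x = 2: RHS = 0, y in [0]  -> 1 point(s)
  x = 4: RHS = 4, y in [2, 3]  -> 2 point(s)
Affine points: 7. Add the point at infinity: total = 8.

#E(F_5) = 8


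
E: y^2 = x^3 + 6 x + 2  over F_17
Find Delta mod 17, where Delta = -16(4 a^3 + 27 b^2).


4 a^3 + 27 b^2 = 4*6^3 + 27*2^2 = 864 + 108 = 972
Delta = -16 * (972) = -15552
Delta mod 17 = 3

Delta = 3 (mod 17)


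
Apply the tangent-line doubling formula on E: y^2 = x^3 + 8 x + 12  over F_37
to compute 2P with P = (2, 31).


Doubling: s = (3 x1^2 + a) / (2 y1)
s = (3*2^2 + 8) / (2*31) mod 37 = 23
x3 = s^2 - 2 x1 mod 37 = 23^2 - 2*2 = 7
y3 = s (x1 - x3) - y1 mod 37 = 23 * (2 - 7) - 31 = 2

2P = (7, 2)


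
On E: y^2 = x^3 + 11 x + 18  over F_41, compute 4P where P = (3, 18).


k = 4 = 100_2 (binary, LSB first: 001)
Double-and-add from P = (3, 18):
  bit 0 = 0: acc unchanged = O
  bit 1 = 0: acc unchanged = O
  bit 2 = 1: acc = O + (3, 23) = (3, 23)

4P = (3, 23)


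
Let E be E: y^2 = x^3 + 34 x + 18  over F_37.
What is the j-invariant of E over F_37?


Delta = -16(4 a^3 + 27 b^2) mod 37 = 29
-1728 * (4 a)^3 = -1728 * (4*34)^3 mod 37 = 10
j = 10 * 29^(-1) mod 37 = 8

j = 8 (mod 37)


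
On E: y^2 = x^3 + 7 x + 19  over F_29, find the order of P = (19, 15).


Compute successive multiples of P until we hit O:
  1P = (19, 15)
  2P = (19, 14)
  3P = O

ord(P) = 3


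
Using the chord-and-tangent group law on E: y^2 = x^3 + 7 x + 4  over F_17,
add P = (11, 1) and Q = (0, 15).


P != Q, so use the chord formula.
s = (y2 - y1) / (x2 - x1) = (14) / (6) mod 17 = 8
x3 = s^2 - x1 - x2 mod 17 = 8^2 - 11 - 0 = 2
y3 = s (x1 - x3) - y1 mod 17 = 8 * (11 - 2) - 1 = 3

P + Q = (2, 3)
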